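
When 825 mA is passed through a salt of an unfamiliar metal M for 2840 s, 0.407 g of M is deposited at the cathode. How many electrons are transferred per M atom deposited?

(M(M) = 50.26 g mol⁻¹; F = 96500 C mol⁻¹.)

3

Q = I·t = 0.8250 A × 2840.0 s = 2343 C, so n(e⁻) = 2343/96500 = 0.02428 mol.
n(M) deposited = 0.407 / 50.26 = 0.008098 mol.
Electrons per atom = n(e⁻)/n(M) = 0.02428 / 0.008098 = 3.00 ≈ 3, so the ion is M³⁺.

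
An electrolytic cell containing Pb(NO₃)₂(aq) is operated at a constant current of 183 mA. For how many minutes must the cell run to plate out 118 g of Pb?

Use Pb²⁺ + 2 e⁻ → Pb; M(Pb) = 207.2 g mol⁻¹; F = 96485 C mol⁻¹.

n(Pb) = m/M = 118 / 207.2 = 0.5695 mol.
Each Pb atom requires 2 electrons, so n(e⁻) = 2 × 0.5695 = 1.139 mol.
Q = n(e⁻)·F = 1.139 × 96485 = 109900 C.
t = Q/I = 109900 / 0.1830 A = 600500 s = 10000 min.

10000 min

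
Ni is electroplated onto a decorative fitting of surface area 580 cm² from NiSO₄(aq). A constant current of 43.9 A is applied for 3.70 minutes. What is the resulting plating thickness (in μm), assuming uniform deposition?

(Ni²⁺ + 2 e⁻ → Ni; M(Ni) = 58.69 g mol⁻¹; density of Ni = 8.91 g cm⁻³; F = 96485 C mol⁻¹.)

Q = I·t = 43.90 × 222.00 = 9746 C; n(e⁻) = 0.1010 mol.
n(Ni) = n(e⁻)/2 = 0.05050 mol, so m = 0.05050 × 58.69 = 2.964 g.
Volume = m/ρ = 2.964 / 8.91 = 0.3327 cm³.
Thickness = V/A = 0.3327 / 580 = 5.74 × 10⁻⁴ cm = 5.74 μm.

5.74 μm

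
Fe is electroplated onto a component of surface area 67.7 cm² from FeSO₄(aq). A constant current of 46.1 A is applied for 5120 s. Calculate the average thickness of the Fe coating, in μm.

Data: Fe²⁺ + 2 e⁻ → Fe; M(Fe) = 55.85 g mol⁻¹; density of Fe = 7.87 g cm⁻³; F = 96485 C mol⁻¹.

Q = I·t = 46.10 × 5120.0 = 236000 C; n(e⁻) = 2.446 mol.
n(Fe) = n(e⁻)/2 = 1.223 mol, so m = 1.223 × 55.85 = 68.31 g.
Volume = m/ρ = 68.31 / 7.87 = 8.680 cm³.
Thickness = V/A = 8.680 / 67.7 = 0.128 cm = 1280 μm.

1280 μm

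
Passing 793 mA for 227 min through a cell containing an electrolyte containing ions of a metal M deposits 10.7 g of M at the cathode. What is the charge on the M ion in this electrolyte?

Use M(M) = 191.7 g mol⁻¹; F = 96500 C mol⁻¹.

Q = I·t = 0.7930 A × 13620 s = 10800 C, so n(e⁻) = 10800/96500 = 0.1119 mol.
n(M) deposited = 10.7 / 191.7 = 0.05582 mol.
Electrons per atom = n(e⁻)/n(M) = 0.1119 / 0.05582 = 2.01 ≈ 2, so the ion is M²⁺.

+2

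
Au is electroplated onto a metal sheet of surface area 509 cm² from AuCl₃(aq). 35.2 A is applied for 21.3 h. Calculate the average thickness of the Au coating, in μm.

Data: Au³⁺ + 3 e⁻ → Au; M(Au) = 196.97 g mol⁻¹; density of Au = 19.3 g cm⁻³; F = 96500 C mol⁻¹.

1870 μm

Q = I·t = 35.20 × 76680 = 2699000 C; n(e⁻) = 27.97 mol.
n(Au) = n(e⁻)/3 = 9.323 mol, so m = 9.323 × 196.97 = 1836 g.
Volume = m/ρ = 1836 / 19.3 = 95.15 cm³.
Thickness = V/A = 95.15 / 509 = 0.187 cm = 1870 μm.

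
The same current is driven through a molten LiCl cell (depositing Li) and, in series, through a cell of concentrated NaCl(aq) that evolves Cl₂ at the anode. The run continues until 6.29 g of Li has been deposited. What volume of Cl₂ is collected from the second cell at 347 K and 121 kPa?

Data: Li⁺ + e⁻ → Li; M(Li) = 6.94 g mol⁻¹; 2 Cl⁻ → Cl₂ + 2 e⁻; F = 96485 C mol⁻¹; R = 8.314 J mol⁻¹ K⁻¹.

10.8 L

n(Li) = 6.29 / 6.94 = 0.9063 mol, so n(e⁻) = 1 × 0.9063 = 0.9063 mol.
The cells are in series, so the same 0.9063 mol of electrons passes through the second cell.
2 Cl⁻ → Cl₂ + 2 e⁻ — 2 mol e⁻ per mol Cl₂, so n(Cl₂) = 0.9063/2 = 0.4532 mol.
V = nRT/P = (0.4532 × 8.314 × 347) / (121 × 10³) = 0.0108 m³ = 10.8 L.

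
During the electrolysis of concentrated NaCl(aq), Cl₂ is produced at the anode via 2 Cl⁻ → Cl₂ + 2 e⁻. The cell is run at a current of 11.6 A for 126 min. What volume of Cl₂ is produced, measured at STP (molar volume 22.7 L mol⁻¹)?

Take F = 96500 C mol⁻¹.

Q = I·t = 11.60 A × 7560.0 s = 87700 C.
n(e⁻) = Q/F = 87700 / 96500 = 0.9088 mol.
2 electrons are transferred per Cl₂ molecule, so n(Cl₂) = 0.9088 / 2 = 0.4544 mol.
V = n × V_m = 0.4544 × 22.7 = 10.3 L.

10.3 L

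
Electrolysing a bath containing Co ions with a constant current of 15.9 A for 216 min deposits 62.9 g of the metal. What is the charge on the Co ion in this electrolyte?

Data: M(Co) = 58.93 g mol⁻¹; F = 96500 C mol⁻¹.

+2

Q = I·t = 15.90 A × 12960 s = 206100 C, so n(e⁻) = 206100/96500 = 2.135 mol.
n(Co) deposited = 62.9 / 58.93 = 1.067 mol.
Electrons per atom = n(e⁻)/n(Co) = 2.135 / 1.067 = 2.00 ≈ 2, so the ion is Co²⁺.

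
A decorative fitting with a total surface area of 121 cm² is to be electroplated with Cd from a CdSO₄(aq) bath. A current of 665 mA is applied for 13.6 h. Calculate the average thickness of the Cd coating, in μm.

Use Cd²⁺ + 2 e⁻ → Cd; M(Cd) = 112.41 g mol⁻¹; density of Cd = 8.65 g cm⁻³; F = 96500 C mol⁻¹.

181 μm

Q = I·t = 0.6650 × 48960 = 32560 C; n(e⁻) = 0.3374 mol.
n(Cd) = n(e⁻)/2 = 0.1687 mol, so m = 0.1687 × 112.41 = 18.96 g.
Volume = m/ρ = 18.96 / 8.65 = 2.192 cm³.
Thickness = V/A = 2.192 / 121 = 0.0181 cm = 181 μm.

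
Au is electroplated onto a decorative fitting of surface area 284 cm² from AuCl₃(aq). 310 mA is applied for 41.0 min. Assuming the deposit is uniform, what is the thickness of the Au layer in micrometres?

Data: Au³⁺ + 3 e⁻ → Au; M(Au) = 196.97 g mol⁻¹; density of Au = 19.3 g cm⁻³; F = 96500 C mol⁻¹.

Q = I·t = 0.3100 × 2460.0 = 762.6 C; n(e⁻) = 0.007903 mol.
n(Au) = n(e⁻)/3 = 0.002634 mol, so m = 0.002634 × 196.97 = 0.5189 g.
Volume = m/ρ = 0.5189 / 19.3 = 0.02688 cm³.
Thickness = V/A = 0.02688 / 284 = 9.47 × 10⁻⁵ cm = 0.947 μm.

0.947 μm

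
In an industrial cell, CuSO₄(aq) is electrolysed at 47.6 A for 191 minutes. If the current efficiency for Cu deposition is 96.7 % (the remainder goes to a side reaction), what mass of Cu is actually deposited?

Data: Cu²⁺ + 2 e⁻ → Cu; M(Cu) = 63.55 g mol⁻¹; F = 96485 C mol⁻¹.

Q = I·t = 47.60 × 11460 = 545500 C.
n(e⁻) = 545500/96485 = 5.654 mol; theoretically n(Cu) = 5.654/2 = 2.827 mol, m_theo = 179.6 g.
At 96.7 % efficiency, m_actual = 0.967 × 179.6 = 174 g.

174 g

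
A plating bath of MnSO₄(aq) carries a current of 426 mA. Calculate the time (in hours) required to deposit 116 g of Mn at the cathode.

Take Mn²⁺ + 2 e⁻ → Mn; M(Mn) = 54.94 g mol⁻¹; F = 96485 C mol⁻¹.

266 h

n(Mn) = m/M = 116 / 54.94 = 2.111 mol.
Each Mn atom requires 2 electrons, so n(e⁻) = 2 × 2.111 = 4.223 mol.
Q = n(e⁻)·F = 4.223 × 96485 = 407400 C.
t = Q/I = 407400 / 0.4260 A = 956400 s = 266 h.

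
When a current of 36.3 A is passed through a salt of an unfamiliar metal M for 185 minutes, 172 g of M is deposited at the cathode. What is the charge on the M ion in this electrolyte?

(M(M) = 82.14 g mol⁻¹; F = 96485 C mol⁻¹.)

+2

Q = I·t = 36.30 A × 11100 s = 402900 C, so n(e⁻) = 402900/96485 = 4.176 mol.
n(M) deposited = 172 / 82.14 = 2.094 mol.
Electrons per atom = n(e⁻)/n(M) = 4.176 / 2.094 = 1.99 ≈ 2, so the ion is M²⁺.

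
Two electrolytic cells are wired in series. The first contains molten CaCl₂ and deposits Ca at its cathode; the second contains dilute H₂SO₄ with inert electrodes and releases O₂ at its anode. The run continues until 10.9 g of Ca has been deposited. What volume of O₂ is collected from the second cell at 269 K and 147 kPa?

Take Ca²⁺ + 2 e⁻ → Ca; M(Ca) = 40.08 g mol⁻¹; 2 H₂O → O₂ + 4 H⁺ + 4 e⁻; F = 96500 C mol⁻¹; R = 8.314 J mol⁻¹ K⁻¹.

2.07 L

n(Ca) = 10.9 / 40.08 = 0.2720 mol, so n(e⁻) = 2 × 0.2720 = 0.5439 mol.
The cells are in series, so the same 0.5439 mol of electrons passes through the second cell.
2 H₂O → O₂ + 4 H⁺ + 4 e⁻ — 4 mol e⁻ per mol O₂, so n(O₂) = 0.5439/4 = 0.1360 mol.
V = nRT/P = (0.1360 × 8.314 × 269) / (147 × 10³) = 0.00207 m³ = 2.07 L.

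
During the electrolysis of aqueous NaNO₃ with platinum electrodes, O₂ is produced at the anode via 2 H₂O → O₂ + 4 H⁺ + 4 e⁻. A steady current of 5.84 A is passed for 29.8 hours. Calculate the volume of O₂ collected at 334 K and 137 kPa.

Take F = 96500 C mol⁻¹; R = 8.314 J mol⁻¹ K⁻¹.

32.9 L

Q = I·t = 5.840 A × 107280 s = 626500 C.
n(e⁻) = Q/F = 626500 / 96500 = 6.492 mol.
4 electrons are transferred per O₂ molecule, so n(O₂) = 6.492 / 4 = 1.623 mol.
V = nRT/P = (1.623 × 8.314 × 334) / (137 × 10³ Pa) = 0.0329 m³ = 32.9 L.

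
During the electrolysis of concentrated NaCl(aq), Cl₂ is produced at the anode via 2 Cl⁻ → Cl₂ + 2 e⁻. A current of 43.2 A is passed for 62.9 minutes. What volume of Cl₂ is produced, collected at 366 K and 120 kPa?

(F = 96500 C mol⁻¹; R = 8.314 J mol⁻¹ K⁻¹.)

Q = I·t = 43.20 A × 3774.0 s = 163000 C.
n(e⁻) = Q/F = 163000 / 96500 = 1.690 mol.
2 electrons are transferred per Cl₂ molecule, so n(Cl₂) = 1.690 / 2 = 0.8448 mol.
V = nRT/P = (0.8448 × 8.314 × 366) / (120 × 10³ Pa) = 0.0214 m³ = 21.4 L.

21.4 L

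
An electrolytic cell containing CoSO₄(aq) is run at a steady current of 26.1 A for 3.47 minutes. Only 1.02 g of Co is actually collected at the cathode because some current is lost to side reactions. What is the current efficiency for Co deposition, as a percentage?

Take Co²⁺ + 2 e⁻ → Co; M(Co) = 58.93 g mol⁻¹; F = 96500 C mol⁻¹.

Q = I·t = 26.10 × 208.20 = 5434 C; n(e⁻) = 5434/96500 = 0.05631 mol.
Theoretical n(Co) = n(e⁻)/2 = 0.02816 mol, i.e. m_theo = 0.02816 × 58.93 = 1.659 g.
Efficiency = m_actual / m_theo = 1.02 / 1.659 = 61.5 %.

61.5 %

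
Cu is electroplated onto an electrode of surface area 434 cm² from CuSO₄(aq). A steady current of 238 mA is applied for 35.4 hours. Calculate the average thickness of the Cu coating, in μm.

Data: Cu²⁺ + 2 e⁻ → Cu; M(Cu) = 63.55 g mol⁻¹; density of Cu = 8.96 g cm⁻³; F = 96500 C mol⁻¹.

Q = I·t = 0.2380 × 127440 = 30330 C; n(e⁻) = 0.3143 mol.
n(Cu) = n(e⁻)/2 = 0.1572 mol, so m = 0.1572 × 63.55 = 9.987 g.
Volume = m/ρ = 9.987 / 8.96 = 1.115 cm³.
Thickness = V/A = 1.115 / 434 = 0.00257 cm = 25.7 μm.

25.7 μm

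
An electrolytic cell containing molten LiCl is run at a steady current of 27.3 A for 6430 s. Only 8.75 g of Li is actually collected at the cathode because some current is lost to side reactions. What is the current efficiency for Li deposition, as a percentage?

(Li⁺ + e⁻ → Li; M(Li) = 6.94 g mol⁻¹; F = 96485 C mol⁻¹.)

Q = I·t = 27.30 × 6430.0 = 175500 C; n(e⁻) = 175500/96485 = 1.819 mol.
Theoretical n(Li) = n(e⁻)/1 = 1.819 mol, i.e. m_theo = 1.819 × 6.94 = 12.63 g.
Efficiency = m_actual / m_theo = 8.75 / 12.63 = 69.3 %.

69.3 %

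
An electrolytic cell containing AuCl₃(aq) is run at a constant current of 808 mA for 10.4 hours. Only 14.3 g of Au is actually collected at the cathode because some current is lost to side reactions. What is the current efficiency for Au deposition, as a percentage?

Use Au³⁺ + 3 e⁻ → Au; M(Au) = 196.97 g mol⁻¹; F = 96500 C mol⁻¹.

Q = I·t = 0.8080 × 37440 = 30250 C; n(e⁻) = 30250/96500 = 0.3135 mol.
Theoretical n(Au) = n(e⁻)/3 = 0.1045 mol, i.e. m_theo = 0.1045 × 196.97 = 20.58 g.
Efficiency = m_actual / m_theo = 14.3 / 20.58 = 69.5 %.

69.5 %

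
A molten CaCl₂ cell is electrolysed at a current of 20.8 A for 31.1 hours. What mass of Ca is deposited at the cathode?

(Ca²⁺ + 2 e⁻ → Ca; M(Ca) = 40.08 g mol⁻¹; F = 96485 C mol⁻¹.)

484 g

Q = I·t = 20.80 A × 111960 s = 2329000 C.
n(e⁻) = Q/F = 2329000 / 96485 = 24.14 mol.
Ca²⁺ + 2 e⁻ → Ca, so n(Ca) = n(e⁻)/2 = 12.07 mol.
m = n·M = 12.07 × 40.08 = 484 g.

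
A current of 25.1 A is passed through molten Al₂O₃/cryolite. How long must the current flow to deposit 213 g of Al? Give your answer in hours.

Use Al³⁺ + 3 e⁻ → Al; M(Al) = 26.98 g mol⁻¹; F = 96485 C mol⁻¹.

25.3 h

n(Al) = m/M = 213 / 26.98 = 7.895 mol.
Each Al atom requires 3 electrons, so n(e⁻) = 3 × 7.895 = 23.68 mol.
Q = n(e⁻)·F = 23.68 × 96485 = 2285000 C.
t = Q/I = 2285000 / 25.10 A = 91040 s = 25.3 h.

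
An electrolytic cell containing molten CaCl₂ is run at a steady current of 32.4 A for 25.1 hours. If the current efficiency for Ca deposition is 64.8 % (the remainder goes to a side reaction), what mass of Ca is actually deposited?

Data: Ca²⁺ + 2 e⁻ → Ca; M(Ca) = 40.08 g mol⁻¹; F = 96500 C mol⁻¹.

394 g

Q = I·t = 32.40 × 90360 = 2928000 C.
n(e⁻) = 2928000/96500 = 30.34 mol; theoretically n(Ca) = 30.34/2 = 15.17 mol, m_theo = 608.0 g.
At 64.8 % efficiency, m_actual = 0.648 × 608.0 = 394 g.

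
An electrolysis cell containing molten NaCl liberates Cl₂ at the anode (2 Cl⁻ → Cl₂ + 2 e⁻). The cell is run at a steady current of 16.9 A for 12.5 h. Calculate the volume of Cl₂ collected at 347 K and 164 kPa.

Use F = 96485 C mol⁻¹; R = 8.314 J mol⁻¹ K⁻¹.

69.3 L

Q = I·t = 16.90 A × 45000 s = 760500 C.
n(e⁻) = Q/F = 760500 / 96485 = 7.882 mol.
2 electrons are transferred per Cl₂ molecule, so n(Cl₂) = 7.882 / 2 = 3.941 mol.
V = nRT/P = (3.941 × 8.314 × 347) / (164 × 10³ Pa) = 0.0693 m³ = 69.3 L.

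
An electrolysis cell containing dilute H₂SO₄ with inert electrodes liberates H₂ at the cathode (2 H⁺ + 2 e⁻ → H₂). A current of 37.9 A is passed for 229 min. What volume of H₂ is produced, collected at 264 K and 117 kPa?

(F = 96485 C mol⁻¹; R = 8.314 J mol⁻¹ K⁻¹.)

Q = I·t = 37.90 A × 13740 s = 520700 C.
n(e⁻) = Q/F = 520700 / 96485 = 5.397 mol.
2 electrons are transferred per H₂ molecule, so n(H₂) = 5.397 / 2 = 2.699 mol.
V = nRT/P = (2.699 × 8.314 × 264) / (117 × 10³ Pa) = 0.0506 m³ = 50.6 L.

50.6 L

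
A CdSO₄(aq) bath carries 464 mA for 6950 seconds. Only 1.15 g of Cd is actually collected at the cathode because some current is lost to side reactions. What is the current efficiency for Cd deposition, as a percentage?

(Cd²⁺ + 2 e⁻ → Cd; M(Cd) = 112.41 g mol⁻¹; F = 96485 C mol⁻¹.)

Q = I·t = 0.4640 × 6950.0 = 3225 C; n(e⁻) = 3225/96485 = 0.03342 mol.
Theoretical n(Cd) = n(e⁻)/2 = 0.01671 mol, i.e. m_theo = 0.01671 × 112.41 = 1.879 g.
Efficiency = m_actual / m_theo = 1.15 / 1.879 = 61.2 %.

61.2 %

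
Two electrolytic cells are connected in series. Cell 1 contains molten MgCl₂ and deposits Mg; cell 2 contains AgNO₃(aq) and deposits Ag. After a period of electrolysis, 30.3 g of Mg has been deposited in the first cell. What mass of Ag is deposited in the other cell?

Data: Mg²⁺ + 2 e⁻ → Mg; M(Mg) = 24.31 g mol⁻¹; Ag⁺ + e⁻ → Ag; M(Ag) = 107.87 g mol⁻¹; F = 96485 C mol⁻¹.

269 g

n(Mg) = 30.3 / 24.31 = 1.246 mol.
Since Mg²⁺ + 2 e⁻ → Mg, n(e⁻) passed = 2 × 1.246 = 2.493 mol.
Cells in series carry the same charge, so the same 2.493 mol of electrons passes through cell 2.
Ag⁺ + e⁻ → Ag, so n(Ag) = 2.493 / 1 = 2.493 mol.
m(Ag) = 2.493 × 107.87 = 269 g.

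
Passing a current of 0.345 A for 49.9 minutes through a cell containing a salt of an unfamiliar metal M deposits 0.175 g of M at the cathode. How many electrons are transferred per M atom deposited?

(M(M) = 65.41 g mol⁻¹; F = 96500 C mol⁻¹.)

4

Q = I·t = 0.3450 A × 2994.0 s = 1033 C, so n(e⁻) = 1033/96500 = 0.01070 mol.
n(M) deposited = 0.175 / 65.41 = 0.002675 mol.
Electrons per atom = n(e⁻)/n(M) = 0.01070 / 0.002675 = 4.00 ≈ 4, so the ion is M⁴⁺.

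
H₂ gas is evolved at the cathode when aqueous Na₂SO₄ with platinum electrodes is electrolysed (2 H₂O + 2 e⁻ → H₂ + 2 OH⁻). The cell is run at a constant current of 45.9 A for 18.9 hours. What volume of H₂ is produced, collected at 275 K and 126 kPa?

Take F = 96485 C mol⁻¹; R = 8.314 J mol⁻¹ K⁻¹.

Q = I·t = 45.90 A × 68040 s = 3123000 C.
n(e⁻) = Q/F = 3123000 / 96485 = 32.37 mol.
2 electrons are transferred per H₂ molecule, so n(H₂) = 32.37 / 2 = 16.18 mol.
V = nRT/P = (16.18 × 8.314 × 275) / (126 × 10³ Pa) = 0.294 m³ = 294 L.

294 L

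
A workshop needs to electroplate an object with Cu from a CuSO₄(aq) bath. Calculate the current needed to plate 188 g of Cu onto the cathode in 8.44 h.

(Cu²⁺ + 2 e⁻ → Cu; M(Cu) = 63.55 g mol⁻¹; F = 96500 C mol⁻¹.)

n(Cu) = 188 / 63.55 = 2.958 mol.
n(e⁻) = 2 × 2.958 = 5.917 mol.
Q = n(e⁻)·F = 5.917 × 96500 = 571000 C.
I = Q/t = 571000 / 30384 s = 18.8 A.

18.8 A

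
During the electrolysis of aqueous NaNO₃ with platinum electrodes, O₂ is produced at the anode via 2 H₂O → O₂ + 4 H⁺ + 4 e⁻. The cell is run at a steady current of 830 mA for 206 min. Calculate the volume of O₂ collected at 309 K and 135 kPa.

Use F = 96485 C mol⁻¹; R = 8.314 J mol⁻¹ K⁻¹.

0.506 L

Q = I·t = 0.8300 A × 12360 s = 10260 C.
n(e⁻) = Q/F = 10260 / 96485 = 0.1063 mol.
4 electrons are transferred per O₂ molecule, so n(O₂) = 0.1063 / 4 = 0.02658 mol.
V = nRT/P = (0.02658 × 8.314 × 309) / (135 × 10³ Pa) = 5.06 × 10⁻⁴ m³ = 0.506 L.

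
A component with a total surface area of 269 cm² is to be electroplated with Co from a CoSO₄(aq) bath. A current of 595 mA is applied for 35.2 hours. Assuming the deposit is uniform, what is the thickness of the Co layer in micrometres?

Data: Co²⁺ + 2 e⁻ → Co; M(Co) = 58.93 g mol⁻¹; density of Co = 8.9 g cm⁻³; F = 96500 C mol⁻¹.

Q = I·t = 0.5950 × 126720 = 75400 C; n(e⁻) = 0.7813 mol.
n(Co) = n(e⁻)/2 = 0.3907 mol, so m = 0.3907 × 58.93 = 23.02 g.
Volume = m/ρ = 23.02 / 8.9 = 2.587 cm³.
Thickness = V/A = 2.587 / 269 = 0.00962 cm = 96.2 μm.

96.2 μm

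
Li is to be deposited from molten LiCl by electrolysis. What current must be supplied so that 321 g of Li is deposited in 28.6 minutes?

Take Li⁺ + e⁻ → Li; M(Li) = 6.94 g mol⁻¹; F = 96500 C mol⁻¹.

2600 A

n(Li) = 321 / 6.94 = 46.25 mol.
n(e⁻) = 1 × 46.25 = 46.25 mol.
Q = n(e⁻)·F = 46.25 × 96500 = 4463000 C.
I = Q/t = 4463000 / 1716.0 s = 2600 A.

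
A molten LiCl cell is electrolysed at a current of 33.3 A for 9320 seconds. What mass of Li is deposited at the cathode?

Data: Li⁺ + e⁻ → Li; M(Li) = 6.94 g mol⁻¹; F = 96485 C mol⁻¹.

22.3 g

Q = I·t = 33.30 A × 9320.0 s = 310400 C.
n(e⁻) = Q/F = 310400 / 96485 = 3.217 mol.
Li⁺ + e⁻ → Li, so n(Li) = n(e⁻)/1 = 3.217 mol.
m = n·M = 3.217 × 6.94 = 22.3 g.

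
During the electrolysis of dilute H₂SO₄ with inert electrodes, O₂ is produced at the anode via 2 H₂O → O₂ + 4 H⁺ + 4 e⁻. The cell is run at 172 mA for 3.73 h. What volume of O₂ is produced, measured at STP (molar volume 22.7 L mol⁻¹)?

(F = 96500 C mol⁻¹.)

Q = I·t = 0.1720 A × 13428 s = 2310 C.
n(e⁻) = Q/F = 2310 / 96500 = 0.02393 mol.
4 electrons are transferred per O₂ molecule, so n(O₂) = 0.02393 / 4 = 0.005983 mol.
V = n × V_m = 0.005983 × 22.7 = 0.136 L.

0.136 L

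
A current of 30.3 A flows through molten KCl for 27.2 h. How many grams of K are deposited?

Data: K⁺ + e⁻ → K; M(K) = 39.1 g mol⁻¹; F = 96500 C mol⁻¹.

1200 g

Q = I·t = 30.30 A × 97920 s = 2967000 C.
n(e⁻) = Q/F = 2967000 / 96500 = 30.75 mol.
K⁺ + e⁻ → K, so n(K) = n(e⁻)/1 = 30.75 mol.
m = n·M = 30.75 × 39.1 = 1200 g.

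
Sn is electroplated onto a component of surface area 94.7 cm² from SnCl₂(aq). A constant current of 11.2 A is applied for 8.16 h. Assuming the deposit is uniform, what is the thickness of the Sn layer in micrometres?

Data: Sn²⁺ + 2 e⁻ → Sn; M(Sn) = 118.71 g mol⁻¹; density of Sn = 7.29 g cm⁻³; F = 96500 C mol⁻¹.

Q = I·t = 11.20 × 29376 = 329000 C; n(e⁻) = 3.409 mol.
n(Sn) = n(e⁻)/2 = 1.705 mol, so m = 1.705 × 118.71 = 202.4 g.
Volume = m/ρ = 202.4 / 7.29 = 27.76 cm³.
Thickness = V/A = 27.76 / 94.7 = 0.293 cm = 2930 μm.

2930 μm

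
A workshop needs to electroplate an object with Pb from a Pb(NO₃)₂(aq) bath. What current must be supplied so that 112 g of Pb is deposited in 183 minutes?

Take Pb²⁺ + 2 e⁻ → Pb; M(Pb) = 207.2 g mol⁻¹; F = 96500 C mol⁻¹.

n(Pb) = 112 / 207.2 = 0.5405 mol.
n(e⁻) = 2 × 0.5405 = 1.081 mol.
Q = n(e⁻)·F = 1.081 × 96500 = 104300 C.
I = Q/t = 104300 / 10980 s = 9.50 A.

9.50 A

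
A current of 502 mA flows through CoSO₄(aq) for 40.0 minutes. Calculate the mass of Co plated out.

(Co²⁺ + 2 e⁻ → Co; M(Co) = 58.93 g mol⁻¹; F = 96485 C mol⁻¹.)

Q = I·t = 0.5020 A × 2400.0 s = 1205 C.
n(e⁻) = Q/F = 1205 / 96485 = 0.01249 mol.
Co²⁺ + 2 e⁻ → Co, so n(Co) = n(e⁻)/2 = 0.006243 mol.
m = n·M = 0.006243 × 58.93 = 0.368 g.

0.368 g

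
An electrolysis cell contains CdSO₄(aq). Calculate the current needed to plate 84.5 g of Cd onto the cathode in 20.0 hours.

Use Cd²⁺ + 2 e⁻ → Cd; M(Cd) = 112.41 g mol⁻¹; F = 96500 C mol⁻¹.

n(Cd) = 84.5 / 112.41 = 0.7517 mol.
n(e⁻) = 2 × 0.7517 = 1.503 mol.
Q = n(e⁻)·F = 1.503 × 96500 = 145100 C.
I = Q/t = 145100 / 72000 s = 2.02 A.

2.02 A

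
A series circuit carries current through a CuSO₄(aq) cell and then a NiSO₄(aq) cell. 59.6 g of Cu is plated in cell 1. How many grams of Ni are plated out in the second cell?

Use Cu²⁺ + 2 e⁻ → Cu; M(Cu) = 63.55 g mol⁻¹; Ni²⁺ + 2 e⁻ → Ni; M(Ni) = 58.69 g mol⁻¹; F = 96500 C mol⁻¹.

55.0 g

n(Cu) = 59.6 / 63.55 = 0.9378 mol.
Since Cu²⁺ + 2 e⁻ → Cu, n(e⁻) passed = 2 × 0.9378 = 1.876 mol.
Cells in series carry the same charge, so the same 1.876 mol of electrons passes through cell 2.
Ni²⁺ + 2 e⁻ → Ni, so n(Ni) = 1.876 / 2 = 0.9378 mol.
m(Ni) = 0.9378 × 58.69 = 55.0 g.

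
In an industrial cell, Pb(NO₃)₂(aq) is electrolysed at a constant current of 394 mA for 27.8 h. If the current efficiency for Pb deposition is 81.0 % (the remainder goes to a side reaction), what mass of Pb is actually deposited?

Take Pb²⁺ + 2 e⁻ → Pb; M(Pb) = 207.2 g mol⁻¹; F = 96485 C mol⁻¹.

Q = I·t = 0.3940 × 100080 = 39430 C.
n(e⁻) = 39430/96485 = 0.4087 mol; theoretically n(Pb) = 0.4087/2 = 0.2043 mol, m_theo = 42.34 g.
At 81.0 % efficiency, m_actual = 0.810 × 42.34 = 34.3 g.

34.3 g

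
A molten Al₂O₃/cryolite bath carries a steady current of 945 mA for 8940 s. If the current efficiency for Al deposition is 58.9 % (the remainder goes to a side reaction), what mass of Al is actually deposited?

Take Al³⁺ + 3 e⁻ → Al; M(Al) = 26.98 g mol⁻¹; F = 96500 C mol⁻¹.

Q = I·t = 0.9450 × 8940.0 = 8448 C.
n(e⁻) = 8448/96500 = 0.08755 mol; theoretically n(Al) = 0.08755/3 = 0.02918 mol, m_theo = 0.7873 g.
At 58.9 % efficiency, m_actual = 0.589 × 0.7873 = 0.464 g.

0.464 g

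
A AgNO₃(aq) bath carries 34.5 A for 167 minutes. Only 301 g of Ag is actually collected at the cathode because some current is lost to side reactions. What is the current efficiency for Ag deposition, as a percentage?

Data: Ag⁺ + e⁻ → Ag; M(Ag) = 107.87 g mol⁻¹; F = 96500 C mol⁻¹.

77.9 %

Q = I·t = 34.50 × 10020 = 345700 C; n(e⁻) = 345700/96500 = 3.582 mol.
Theoretical n(Ag) = n(e⁻)/1 = 3.582 mol, i.e. m_theo = 3.582 × 107.87 = 386.4 g.
Efficiency = m_actual / m_theo = 301 / 386.4 = 77.9 %.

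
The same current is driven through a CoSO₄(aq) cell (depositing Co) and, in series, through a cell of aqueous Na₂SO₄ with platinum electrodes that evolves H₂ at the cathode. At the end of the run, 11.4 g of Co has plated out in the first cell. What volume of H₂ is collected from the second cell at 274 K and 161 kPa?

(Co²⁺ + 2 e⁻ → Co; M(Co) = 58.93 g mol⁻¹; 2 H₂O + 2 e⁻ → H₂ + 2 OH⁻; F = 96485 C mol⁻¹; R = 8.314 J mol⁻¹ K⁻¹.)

2.74 L

n(Co) = 11.4 / 58.93 = 0.1934 mol, so n(e⁻) = 2 × 0.1934 = 0.3869 mol.
The cells are in series, so the same 0.3869 mol of electrons passes through the second cell.
2 H₂O + 2 e⁻ → H₂ + 2 OH⁻ — 2 mol e⁻ per mol H₂, so n(H₂) = 0.3869/2 = 0.1934 mol.
V = nRT/P = (0.1934 × 8.314 × 274) / (161 × 10³) = 0.00274 m³ = 2.74 L.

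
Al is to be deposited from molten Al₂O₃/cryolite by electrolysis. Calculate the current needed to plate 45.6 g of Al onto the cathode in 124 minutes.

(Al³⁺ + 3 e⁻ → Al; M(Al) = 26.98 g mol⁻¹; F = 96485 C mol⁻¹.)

65.8 A

n(Al) = 45.6 / 26.98 = 1.690 mol.
n(e⁻) = 3 × 1.690 = 5.070 mol.
Q = n(e⁻)·F = 5.070 × 96485 = 489200 C.
I = Q/t = 489200 / 7440.0 s = 65.8 A.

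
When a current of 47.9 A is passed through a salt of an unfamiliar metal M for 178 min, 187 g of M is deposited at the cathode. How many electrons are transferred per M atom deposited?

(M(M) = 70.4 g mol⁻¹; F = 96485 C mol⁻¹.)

2

Q = I·t = 47.90 A × 10680 s = 511600 C, so n(e⁻) = 511600/96485 = 5.302 mol.
n(M) deposited = 187 / 70.4 = 2.656 mol.
Electrons per atom = n(e⁻)/n(M) = 5.302 / 2.656 = 2.00 ≈ 2, so the ion is M²⁺.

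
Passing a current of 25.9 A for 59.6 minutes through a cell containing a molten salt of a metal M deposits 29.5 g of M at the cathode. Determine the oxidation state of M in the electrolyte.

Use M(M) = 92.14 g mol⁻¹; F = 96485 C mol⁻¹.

+3

Q = I·t = 25.90 A × 3576.0 s = 92620 C, so n(e⁻) = 92620/96485 = 0.9599 mol.
n(M) deposited = 29.5 / 92.14 = 0.3202 mol.
Electrons per atom = n(e⁻)/n(M) = 0.9599 / 0.3202 = 3.00 ≈ 3, so the ion is M³⁺.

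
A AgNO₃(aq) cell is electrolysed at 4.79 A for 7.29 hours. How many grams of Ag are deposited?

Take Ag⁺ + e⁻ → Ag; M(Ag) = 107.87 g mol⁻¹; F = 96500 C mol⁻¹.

141 g

Q = I·t = 4.790 A × 26244 s = 125700 C.
n(e⁻) = Q/F = 125700 / 96500 = 1.303 mol.
Ag⁺ + e⁻ → Ag, so n(Ag) = n(e⁻)/1 = 1.303 mol.
m = n·M = 1.303 × 107.87 = 141 g.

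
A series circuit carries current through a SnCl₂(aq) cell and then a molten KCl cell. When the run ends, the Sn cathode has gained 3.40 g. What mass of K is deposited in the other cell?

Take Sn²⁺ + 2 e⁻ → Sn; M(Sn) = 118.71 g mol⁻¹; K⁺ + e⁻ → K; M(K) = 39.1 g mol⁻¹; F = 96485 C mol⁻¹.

n(Sn) = 3.40 / 118.71 = 0.02864 mol.
Since Sn²⁺ + 2 e⁻ → Sn, n(e⁻) passed = 2 × 0.02864 = 0.05728 mol.
Cells in series carry the same charge, so the same 0.05728 mol of electrons passes through cell 2.
K⁺ + e⁻ → K, so n(K) = 0.05728 / 1 = 0.05728 mol.
m(K) = 0.05728 × 39.1 = 2.24 g.

2.24 g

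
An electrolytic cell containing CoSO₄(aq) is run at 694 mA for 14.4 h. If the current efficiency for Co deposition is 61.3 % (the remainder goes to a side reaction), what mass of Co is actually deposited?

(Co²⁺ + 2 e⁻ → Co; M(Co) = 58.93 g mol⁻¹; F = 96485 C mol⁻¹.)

6.73 g

Q = I·t = 0.6940 × 51840 = 35980 C.
n(e⁻) = 35980/96485 = 0.3729 mol; theoretically n(Co) = 0.3729/2 = 0.1864 mol, m_theo = 10.99 g.
At 61.3 % efficiency, m_actual = 0.613 × 10.99 = 6.73 g.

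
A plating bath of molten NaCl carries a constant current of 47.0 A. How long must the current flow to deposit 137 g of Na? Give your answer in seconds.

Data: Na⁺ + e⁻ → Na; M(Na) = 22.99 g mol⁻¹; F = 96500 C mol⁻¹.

12200 s

n(Na) = m/M = 137 / 22.99 = 5.959 mol.
Each Na atom requires 1 electron, so n(e⁻) = 1 × 5.959 = 5.959 mol.
Q = n(e⁻)·F = 5.959 × 96500 = 575100 C.
t = Q/I = 575100 / 47.00 A = 12240 s.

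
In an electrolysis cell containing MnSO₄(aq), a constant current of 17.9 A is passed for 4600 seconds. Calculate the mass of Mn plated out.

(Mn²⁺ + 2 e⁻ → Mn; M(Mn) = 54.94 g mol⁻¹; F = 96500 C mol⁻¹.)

23.4 g

Q = I·t = 17.90 A × 4600.0 s = 82340 C.
n(e⁻) = Q/F = 82340 / 96500 = 0.8533 mol.
Mn²⁺ + 2 e⁻ → Mn, so n(Mn) = n(e⁻)/2 = 0.4266 mol.
m = n·M = 0.4266 × 54.94 = 23.4 g.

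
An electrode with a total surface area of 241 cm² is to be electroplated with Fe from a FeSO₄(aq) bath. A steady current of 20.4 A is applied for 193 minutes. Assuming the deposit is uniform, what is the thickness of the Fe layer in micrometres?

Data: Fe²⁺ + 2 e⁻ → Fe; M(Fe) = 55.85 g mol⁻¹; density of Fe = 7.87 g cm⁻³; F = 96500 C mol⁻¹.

Q = I·t = 20.40 × 11580 = 236200 C; n(e⁻) = 2.448 mol.
n(Fe) = n(e⁻)/2 = 1.224 mol, so m = 1.224 × 55.85 = 68.36 g.
Volume = m/ρ = 68.36 / 7.87 = 8.686 cm³.
Thickness = V/A = 8.686 / 241 = 0.0360 cm = 360 μm.

360 μm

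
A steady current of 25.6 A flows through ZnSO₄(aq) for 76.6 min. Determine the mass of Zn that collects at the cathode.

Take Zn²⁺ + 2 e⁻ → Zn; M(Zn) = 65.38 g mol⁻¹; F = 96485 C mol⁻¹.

Q = I·t = 25.60 A × 4596.0 s = 117700 C.
n(e⁻) = Q/F = 117700 / 96485 = 1.219 mol.
Zn²⁺ + 2 e⁻ → Zn, so n(Zn) = n(e⁻)/2 = 0.6097 mol.
m = n·M = 0.6097 × 65.38 = 39.9 g.

39.9 g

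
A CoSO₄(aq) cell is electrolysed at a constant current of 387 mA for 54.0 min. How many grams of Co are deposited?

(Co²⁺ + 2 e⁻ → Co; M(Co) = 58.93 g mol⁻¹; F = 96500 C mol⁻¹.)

Q = I·t = 0.3870 A × 3240.0 s = 1254 C.
n(e⁻) = Q/F = 1254 / 96500 = 0.01299 mol.
Co²⁺ + 2 e⁻ → Co, so n(Co) = n(e⁻)/2 = 0.006497 mol.
m = n·M = 0.006497 × 58.93 = 0.383 g.

0.383 g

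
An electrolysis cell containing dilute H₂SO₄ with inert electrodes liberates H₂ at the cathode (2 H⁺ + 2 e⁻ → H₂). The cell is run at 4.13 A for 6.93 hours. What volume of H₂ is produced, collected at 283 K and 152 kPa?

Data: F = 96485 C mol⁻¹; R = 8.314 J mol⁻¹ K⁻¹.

Q = I·t = 4.130 A × 24948 s = 103000 C.
n(e⁻) = Q/F = 103000 / 96485 = 1.068 mol.
2 electrons are transferred per H₂ molecule, so n(H₂) = 1.068 / 2 = 0.5339 mol.
V = nRT/P = (0.5339 × 8.314 × 283) / (152 × 10³ Pa) = 0.00827 m³ = 8.27 L.

8.27 L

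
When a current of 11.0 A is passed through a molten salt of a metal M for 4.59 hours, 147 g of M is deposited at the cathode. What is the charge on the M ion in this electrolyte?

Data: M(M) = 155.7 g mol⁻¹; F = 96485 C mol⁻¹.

+2

Q = I·t = 11.00 A × 16524 s = 181800 C, so n(e⁻) = 181800/96485 = 1.884 mol.
n(M) deposited = 147 / 155.7 = 0.9441 mol.
Electrons per atom = n(e⁻)/n(M) = 1.884 / 0.9441 = 2.00 ≈ 2, so the ion is M²⁺.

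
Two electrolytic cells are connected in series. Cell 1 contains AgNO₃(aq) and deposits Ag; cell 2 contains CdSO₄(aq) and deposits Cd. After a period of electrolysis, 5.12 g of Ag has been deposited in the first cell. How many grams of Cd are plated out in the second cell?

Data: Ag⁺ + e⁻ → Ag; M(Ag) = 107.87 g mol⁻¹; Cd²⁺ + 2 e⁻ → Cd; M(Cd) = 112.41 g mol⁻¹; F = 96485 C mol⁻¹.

n(Ag) = 5.12 / 107.87 = 0.04746 mol.
Since Ag⁺ + e⁻ → Ag, n(e⁻) passed = 1 × 0.04746 = 0.04746 mol.
Cells in series carry the same charge, so the same 0.04746 mol of electrons passes through cell 2.
Cd²⁺ + 2 e⁻ → Cd, so n(Cd) = 0.04746 / 2 = 0.02373 mol.
m(Cd) = 0.02373 × 112.41 = 2.67 g.

2.67 g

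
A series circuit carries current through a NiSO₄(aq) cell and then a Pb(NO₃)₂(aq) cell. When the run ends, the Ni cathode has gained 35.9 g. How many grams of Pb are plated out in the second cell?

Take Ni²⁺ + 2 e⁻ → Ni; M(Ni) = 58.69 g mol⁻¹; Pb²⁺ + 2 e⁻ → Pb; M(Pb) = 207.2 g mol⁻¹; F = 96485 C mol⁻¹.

127 g

n(Ni) = 35.9 / 58.69 = 0.6117 mol.
Since Ni²⁺ + 2 e⁻ → Ni, n(e⁻) passed = 2 × 0.6117 = 1.223 mol.
Cells in series carry the same charge, so the same 1.223 mol of electrons passes through cell 2.
Pb²⁺ + 2 e⁻ → Pb, so n(Pb) = 1.223 / 2 = 0.6117 mol.
m(Pb) = 0.6117 × 207.2 = 127 g.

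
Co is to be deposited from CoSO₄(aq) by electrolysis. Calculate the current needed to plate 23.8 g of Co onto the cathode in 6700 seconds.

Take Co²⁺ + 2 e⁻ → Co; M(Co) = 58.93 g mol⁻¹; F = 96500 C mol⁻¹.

11.6 A

n(Co) = 23.8 / 58.93 = 0.4039 mol.
n(e⁻) = 2 × 0.4039 = 0.8077 mol.
Q = n(e⁻)·F = 0.8077 × 96500 = 77950 C.
I = Q/t = 77950 / 6700.0 s = 11.6 A.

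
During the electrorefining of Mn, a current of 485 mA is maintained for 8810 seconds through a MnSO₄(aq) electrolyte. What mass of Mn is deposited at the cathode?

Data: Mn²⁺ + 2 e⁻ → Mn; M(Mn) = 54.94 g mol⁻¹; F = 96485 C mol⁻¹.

1.22 g

Q = I·t = 0.4850 A × 8810.0 s = 4273 C.
n(e⁻) = Q/F = 4273 / 96485 = 0.04429 mol.
Mn²⁺ + 2 e⁻ → Mn, so n(Mn) = n(e⁻)/2 = 0.02214 mol.
m = n·M = 0.02214 × 54.94 = 1.22 g.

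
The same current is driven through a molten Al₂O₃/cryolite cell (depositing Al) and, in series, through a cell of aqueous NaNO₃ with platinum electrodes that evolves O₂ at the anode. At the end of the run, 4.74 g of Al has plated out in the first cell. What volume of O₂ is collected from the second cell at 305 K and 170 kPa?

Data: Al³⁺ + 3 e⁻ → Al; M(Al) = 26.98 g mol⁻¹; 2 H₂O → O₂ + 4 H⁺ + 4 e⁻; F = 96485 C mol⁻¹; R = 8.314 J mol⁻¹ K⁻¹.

1.97 L

n(Al) = 4.74 / 26.98 = 0.1757 mol, so n(e⁻) = 3 × 0.1757 = 0.5271 mol.
The cells are in series, so the same 0.5271 mol of electrons passes through the second cell.
2 H₂O → O₂ + 4 H⁺ + 4 e⁻ — 4 mol e⁻ per mol O₂, so n(O₂) = 0.5271/4 = 0.1318 mol.
V = nRT/P = (0.1318 × 8.314 × 305) / (170 × 10³) = 0.00197 m³ = 1.97 L.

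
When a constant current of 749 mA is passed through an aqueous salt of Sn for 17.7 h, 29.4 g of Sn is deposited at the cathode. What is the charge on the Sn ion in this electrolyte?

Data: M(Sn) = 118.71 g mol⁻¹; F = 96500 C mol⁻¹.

Q = I·t = 0.7490 A × 63720 s = 47730 C, so n(e⁻) = 47730/96500 = 0.4946 mol.
n(Sn) deposited = 29.4 / 118.71 = 0.2477 mol.
Electrons per atom = n(e⁻)/n(Sn) = 0.4946 / 0.2477 = 2.00 ≈ 2, so the ion is Sn²⁺.

+2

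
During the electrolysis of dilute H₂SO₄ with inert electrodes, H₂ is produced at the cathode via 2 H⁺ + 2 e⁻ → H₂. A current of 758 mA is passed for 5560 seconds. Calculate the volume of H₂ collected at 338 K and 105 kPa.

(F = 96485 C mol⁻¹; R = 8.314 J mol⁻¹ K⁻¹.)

Q = I·t = 0.7580 A × 5560.0 s = 4214 C.
n(e⁻) = Q/F = 4214 / 96485 = 0.04368 mol.
2 electrons are transferred per H₂ molecule, so n(H₂) = 0.04368 / 2 = 0.02184 mol.
V = nRT/P = (0.02184 × 8.314 × 338) / (105 × 10³ Pa) = 5.85 × 10⁻⁴ m³ = 0.585 L.

0.585 L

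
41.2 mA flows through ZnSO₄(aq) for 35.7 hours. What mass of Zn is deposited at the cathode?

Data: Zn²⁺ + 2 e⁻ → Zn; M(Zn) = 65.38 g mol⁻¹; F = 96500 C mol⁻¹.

1.79 g

Q = I·t = 0.04120 A × 128520 s = 5295 C.
n(e⁻) = Q/F = 5295 / 96500 = 0.05487 mol.
Zn²⁺ + 2 e⁻ → Zn, so n(Zn) = n(e⁻)/2 = 0.02744 mol.
m = n·M = 0.02744 × 65.38 = 1.79 g.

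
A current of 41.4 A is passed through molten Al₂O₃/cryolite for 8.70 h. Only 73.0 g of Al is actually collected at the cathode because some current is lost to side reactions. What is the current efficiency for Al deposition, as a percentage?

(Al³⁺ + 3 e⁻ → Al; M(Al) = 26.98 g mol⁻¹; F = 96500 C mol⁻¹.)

Q = I·t = 41.40 × 31320 = 1297000 C; n(e⁻) = 1297000/96500 = 13.44 mol.
Theoretical n(Al) = n(e⁻)/3 = 4.479 mol, i.e. m_theo = 4.479 × 26.98 = 120.8 g.
Efficiency = m_actual / m_theo = 73.0 / 120.8 = 60.4 %.

60.4 %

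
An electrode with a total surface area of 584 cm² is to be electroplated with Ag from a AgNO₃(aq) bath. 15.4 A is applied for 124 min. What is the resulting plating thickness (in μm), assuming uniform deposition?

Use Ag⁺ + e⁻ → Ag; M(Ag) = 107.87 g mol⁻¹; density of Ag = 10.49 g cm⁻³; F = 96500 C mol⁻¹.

Q = I·t = 15.40 × 7440.0 = 114600 C; n(e⁻) = 1.187 mol.
n(Ag) = n(e⁻)/1 = 1.187 mol, so m = 1.187 × 107.87 = 128.1 g.
Volume = m/ρ = 128.1 / 10.49 = 12.21 cm³.
Thickness = V/A = 12.21 / 584 = 0.0209 cm = 209 μm.

209 μm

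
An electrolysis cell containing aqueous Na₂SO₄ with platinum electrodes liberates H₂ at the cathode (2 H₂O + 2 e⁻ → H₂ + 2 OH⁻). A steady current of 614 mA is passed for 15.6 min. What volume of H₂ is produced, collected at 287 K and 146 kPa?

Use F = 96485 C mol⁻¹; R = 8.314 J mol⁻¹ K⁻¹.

0.0487 L

Q = I·t = 0.6140 A × 936.00 s = 574.7 C.
n(e⁻) = Q/F = 574.7 / 96485 = 0.005956 mol.
2 electrons are transferred per H₂ molecule, so n(H₂) = 0.005956 / 2 = 0.002978 mol.
V = nRT/P = (0.002978 × 8.314 × 287) / (146 × 10³ Pa) = 4.87 × 10⁻⁵ m³ = 0.0487 L.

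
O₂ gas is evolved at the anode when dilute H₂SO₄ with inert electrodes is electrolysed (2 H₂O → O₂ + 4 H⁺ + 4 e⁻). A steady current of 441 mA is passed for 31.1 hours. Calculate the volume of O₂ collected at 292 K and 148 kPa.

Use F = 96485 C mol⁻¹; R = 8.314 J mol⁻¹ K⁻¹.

Q = I·t = 0.4410 A × 111960 s = 49370 C.
n(e⁻) = Q/F = 49370 / 96485 = 0.5117 mol.
4 electrons are transferred per O₂ molecule, so n(O₂) = 0.5117 / 4 = 0.1279 mol.
V = nRT/P = (0.1279 × 8.314 × 292) / (148 × 10³ Pa) = 0.00210 m³ = 2.10 L.

2.10 L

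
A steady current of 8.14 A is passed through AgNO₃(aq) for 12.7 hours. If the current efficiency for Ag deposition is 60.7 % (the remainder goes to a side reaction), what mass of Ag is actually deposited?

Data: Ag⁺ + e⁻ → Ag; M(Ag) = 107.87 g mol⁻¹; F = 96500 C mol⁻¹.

Q = I·t = 8.140 × 45720 = 372200 C.
n(e⁻) = 372200/96500 = 3.857 mol; theoretically n(Ag) = 3.857/1 = 3.857 mol, m_theo = 416.0 g.
At 60.7 % efficiency, m_actual = 0.607 × 416.0 = 253 g.

253 g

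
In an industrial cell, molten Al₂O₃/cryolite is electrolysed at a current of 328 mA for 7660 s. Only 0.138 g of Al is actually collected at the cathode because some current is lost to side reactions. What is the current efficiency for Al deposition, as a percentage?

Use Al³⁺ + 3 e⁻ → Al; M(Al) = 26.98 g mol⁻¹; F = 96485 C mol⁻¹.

Q = I·t = 0.3280 × 7660.0 = 2512 C; n(e⁻) = 2512/96485 = 0.02604 mol.
Theoretical n(Al) = n(e⁻)/3 = 0.008680 mol, i.e. m_theo = 0.008680 × 26.98 = 0.2342 g.
Efficiency = m_actual / m_theo = 0.138 / 0.2342 = 58.9 %.

58.9 %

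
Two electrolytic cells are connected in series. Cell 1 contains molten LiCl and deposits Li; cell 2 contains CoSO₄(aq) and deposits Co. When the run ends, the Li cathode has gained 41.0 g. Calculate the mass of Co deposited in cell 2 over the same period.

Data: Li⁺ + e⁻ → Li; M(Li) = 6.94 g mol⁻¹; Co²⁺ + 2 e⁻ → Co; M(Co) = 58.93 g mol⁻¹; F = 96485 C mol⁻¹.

174 g

n(Li) = 41.0 / 6.94 = 5.908 mol.
Since Li⁺ + e⁻ → Li, n(e⁻) passed = 1 × 5.908 = 5.908 mol.
Cells in series carry the same charge, so the same 5.908 mol of electrons passes through cell 2.
Co²⁺ + 2 e⁻ → Co, so n(Co) = 5.908 / 2 = 2.954 mol.
m(Co) = 2.954 × 58.93 = 174 g.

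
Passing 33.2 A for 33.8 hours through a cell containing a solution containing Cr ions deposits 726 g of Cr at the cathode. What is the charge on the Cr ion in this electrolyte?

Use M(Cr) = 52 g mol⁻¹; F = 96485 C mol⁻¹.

+3

Q = I·t = 33.20 A × 121680 s = 4040000 C, so n(e⁻) = 4040000/96485 = 41.87 mol.
n(Cr) deposited = 726 / 52 = 13.96 mol.
Electrons per atom = n(e⁻)/n(Cr) = 41.87 / 13.96 = 3.00 ≈ 3, so the ion is Cr³⁺.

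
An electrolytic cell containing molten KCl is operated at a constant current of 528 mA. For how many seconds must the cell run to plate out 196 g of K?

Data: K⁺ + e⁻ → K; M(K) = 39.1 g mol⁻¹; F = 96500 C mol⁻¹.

9.16 × 10⁵ s

n(K) = m/M = 196 / 39.1 = 5.013 mol.
Each K atom requires 1 electron, so n(e⁻) = 1 × 5.013 = 5.013 mol.
Q = n(e⁻)·F = 5.013 × 96500 = 483700 C.
t = Q/I = 483700 / 0.5280 A = 916200 s.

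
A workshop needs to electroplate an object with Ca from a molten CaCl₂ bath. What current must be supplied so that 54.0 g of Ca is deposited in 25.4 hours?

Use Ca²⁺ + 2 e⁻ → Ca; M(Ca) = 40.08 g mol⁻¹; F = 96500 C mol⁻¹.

2.84 A

n(Ca) = 54.0 / 40.08 = 1.347 mol.
n(e⁻) = 2 × 1.347 = 2.695 mol.
Q = n(e⁻)·F = 2.695 × 96500 = 260000 C.
I = Q/t = 260000 / 91440 s = 2.84 A.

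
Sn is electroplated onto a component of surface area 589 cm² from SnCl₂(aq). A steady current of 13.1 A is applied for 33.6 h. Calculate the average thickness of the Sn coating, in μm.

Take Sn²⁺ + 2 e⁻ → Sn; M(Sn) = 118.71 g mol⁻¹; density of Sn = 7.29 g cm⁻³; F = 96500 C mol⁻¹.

2270 μm

Q = I·t = 13.10 × 120960 = 1585000 C; n(e⁻) = 16.42 mol.
n(Sn) = n(e⁻)/2 = 8.210 mol, so m = 8.210 × 118.71 = 974.6 g.
Volume = m/ρ = 974.6 / 7.29 = 133.7 cm³.
Thickness = V/A = 133.7 / 589 = 0.227 cm = 2270 μm.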